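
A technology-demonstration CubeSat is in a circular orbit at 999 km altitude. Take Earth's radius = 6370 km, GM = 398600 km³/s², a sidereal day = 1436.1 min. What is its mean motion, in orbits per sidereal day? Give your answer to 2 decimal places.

13.69

Semi-major axis a = 6370 + 999 = 7369 km. Period T = 2π√(a³/μ) = 2π√(7369³/398600) = 6295.4 s = 104.92 min.
Orbits per sidereal day = 86166 / 6295.4 = 13.687.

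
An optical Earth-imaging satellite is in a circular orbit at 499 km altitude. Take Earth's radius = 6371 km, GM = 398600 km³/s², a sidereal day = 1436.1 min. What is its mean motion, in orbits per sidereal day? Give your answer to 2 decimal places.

15.21

Semi-major axis a = 6371 + 499 = 6870 km. Period T = 2π√(a³/μ) = 2π√(6870³/398600) = 5666.9 s = 94.45 min.
Orbits per sidereal day = 86166 / 5666.9 = 15.205.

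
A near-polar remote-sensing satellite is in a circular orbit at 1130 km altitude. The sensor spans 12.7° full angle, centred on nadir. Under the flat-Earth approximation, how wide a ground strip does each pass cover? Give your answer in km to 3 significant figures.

Half-angle = 12.7°/2 = 6.35°.
Swath width ≈ 2h·tan(θ/2) = 2 × 1130 × tan(6.35°) = 251.5 km.

252 km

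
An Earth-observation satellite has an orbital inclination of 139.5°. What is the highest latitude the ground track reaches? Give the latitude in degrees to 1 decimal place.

Retrograde orbit: the ground track reaches ±(180° − i) = ±(180 − 139.5) = ±40.5°.

40.5°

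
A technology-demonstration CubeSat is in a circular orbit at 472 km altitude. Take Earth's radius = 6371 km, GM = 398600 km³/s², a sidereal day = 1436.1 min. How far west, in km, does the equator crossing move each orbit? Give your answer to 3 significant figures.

2620 km

Semi-major axis a = 6371 + 472 = 6843 km. Period T = 2π√(a³/μ) = 2π√(6843³/398600) = 5633.5 s = 93.89 min.
During one orbit Earth rotates (5633.5 / 86166) × 360° = 23.54°.
At the equator that is 23.54° × (2π·6371/360) km/° = 23.54 × 111.2 = 2617 km.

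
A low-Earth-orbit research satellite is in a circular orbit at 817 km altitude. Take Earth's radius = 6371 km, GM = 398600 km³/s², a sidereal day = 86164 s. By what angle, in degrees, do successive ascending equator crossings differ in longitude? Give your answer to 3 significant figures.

Semi-major axis a = 6371 + 817 = 7188 km. Period T = 2π√(a³/μ) = 2π√(7188³/398600) = 6064.9 s = 101.08 min.
During one orbit Earth rotates (6064.9 / 86164) × 360° = 25.34°.

25.3°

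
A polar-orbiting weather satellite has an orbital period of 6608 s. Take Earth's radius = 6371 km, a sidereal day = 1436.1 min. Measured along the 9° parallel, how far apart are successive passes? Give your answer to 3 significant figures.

3030 km

Node shift per orbit = (6608.0/86166) × 360° = 27.61°.
Equatorial spacing = 27.61 × 111.2 km/° = 3070 km.
At 9° latitude, spacing = 3070 × cos(9°) = 3032 km.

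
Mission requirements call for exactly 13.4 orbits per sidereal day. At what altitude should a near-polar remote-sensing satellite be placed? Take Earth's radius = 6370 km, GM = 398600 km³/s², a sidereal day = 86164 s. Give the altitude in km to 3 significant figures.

1100 km

Required period T = 86164 / 13.4 = 6430.1 s.
From T = 2π√(a³/μ): a = (μ T²/4π²)^(1/3) = (398600 × 6430.1² / 4π²)^(1/3) = 7474 km.
Altitude h = a − R = 7474 − 6370 = 1104 km.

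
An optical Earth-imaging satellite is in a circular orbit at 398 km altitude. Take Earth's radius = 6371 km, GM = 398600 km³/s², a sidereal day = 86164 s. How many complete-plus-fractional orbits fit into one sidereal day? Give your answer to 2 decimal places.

15.55

Semi-major axis a = 6371 + 398 = 6769 km. Period T = 2π√(a³/μ) = 2π√(6769³/398600) = 5542.4 s = 92.37 min.
Orbits per sidereal day = 86164 / 5542.4 = 15.546.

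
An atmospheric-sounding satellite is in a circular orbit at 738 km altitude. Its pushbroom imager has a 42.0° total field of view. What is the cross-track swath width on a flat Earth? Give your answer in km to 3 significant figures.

567 km

Half-angle = 42.0°/2 = 21°.
Swath width ≈ 2h·tan(θ/2) = 2 × 738 × tan(21°) = 566.6 km.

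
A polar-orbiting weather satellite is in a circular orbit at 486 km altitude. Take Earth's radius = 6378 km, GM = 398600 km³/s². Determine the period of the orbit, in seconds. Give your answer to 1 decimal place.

5659.5 seconds

Semi-major axis a = 6378 + 486 = 6864 km. Period T = 2π√(a³/μ) = 2π√(6864³/398600) = 5659.5 s = 94.32 min.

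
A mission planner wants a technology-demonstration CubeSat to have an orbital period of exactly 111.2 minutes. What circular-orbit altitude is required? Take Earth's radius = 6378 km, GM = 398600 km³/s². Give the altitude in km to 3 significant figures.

T = 111.2 min = 6672.0 s.
From T = 2π√(a³/μ): a = (μ T²/4π²)^(1/3) = (398600 × 6672.0² / 4π²)^(1/3) = 7660 km.
Altitude h = a − R = 7660 − 6378 = 1282 km.

1280 km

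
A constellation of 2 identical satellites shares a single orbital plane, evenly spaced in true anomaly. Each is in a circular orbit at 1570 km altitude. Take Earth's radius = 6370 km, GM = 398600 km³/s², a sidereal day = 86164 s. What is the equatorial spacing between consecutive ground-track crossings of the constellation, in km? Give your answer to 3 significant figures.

Semi-major axis a = 6370 + 1570 = 7940 km. Period T = 2π√(a³/μ) = 2π√(7940³/398600) = 7041.1 s = 117.35 min.
Single-satellite node shift = (7041.1/86164) × 360° = 29.42°.
With 2 satellites evenly phased, successive equator crossings are 29.42/2 = 14.709° apart.
That is 14.709 × 111.2 = 1635 km at the equator.

1640 km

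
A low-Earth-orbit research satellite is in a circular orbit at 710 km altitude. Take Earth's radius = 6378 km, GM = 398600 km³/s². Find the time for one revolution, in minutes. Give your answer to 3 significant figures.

99.0 min

Semi-major axis a = 6378 + 710 = 7088 km. Period T = 2π√(a³/μ) = 2π√(7088³/398600) = 5938.8 s = 98.98 min.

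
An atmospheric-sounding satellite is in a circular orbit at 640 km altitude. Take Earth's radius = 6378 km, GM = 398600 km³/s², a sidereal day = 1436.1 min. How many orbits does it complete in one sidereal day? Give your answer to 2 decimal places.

Semi-major axis a = 6378 + 640 = 7018 km. Period T = 2π√(a³/μ) = 2π√(7018³/398600) = 5851.0 s = 97.52 min.
Orbits per sidereal day = 86166 / 5851.0 = 14.727.

14.73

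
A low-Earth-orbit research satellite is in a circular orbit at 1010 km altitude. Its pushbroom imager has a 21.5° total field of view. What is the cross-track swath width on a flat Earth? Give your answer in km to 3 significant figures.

384 km

Half-angle = 21.5°/2 = 10.75°.
Swath width ≈ 2h·tan(θ/2) = 2 × 1010 × tan(10.75°) = 383.5 km.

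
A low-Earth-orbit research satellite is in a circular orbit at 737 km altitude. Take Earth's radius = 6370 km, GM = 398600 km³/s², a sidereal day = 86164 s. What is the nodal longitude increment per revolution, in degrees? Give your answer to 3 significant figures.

24.9°

Semi-major axis a = 6370 + 737 = 7107 km. Period T = 2π√(a³/μ) = 2π√(7107³/398600) = 5962.7 s = 99.38 min.
During one orbit Earth rotates (5962.7 / 86164) × 360° = 24.91°.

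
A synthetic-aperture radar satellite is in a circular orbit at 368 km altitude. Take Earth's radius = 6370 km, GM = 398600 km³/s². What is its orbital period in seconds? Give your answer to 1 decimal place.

Semi-major axis a = 6370 + 368 = 6738 km. Period T = 2π√(a³/μ) = 2π√(6738³/398600) = 5504.4 s = 91.74 min.

5504.4 seconds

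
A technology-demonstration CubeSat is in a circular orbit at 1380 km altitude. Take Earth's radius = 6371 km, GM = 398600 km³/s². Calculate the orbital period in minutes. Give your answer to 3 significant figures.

Semi-major axis a = 6371 + 1380 = 7751 km. Period T = 2π√(a³/μ) = 2π√(7751³/398600) = 6791.2 s = 113.19 min.

113 min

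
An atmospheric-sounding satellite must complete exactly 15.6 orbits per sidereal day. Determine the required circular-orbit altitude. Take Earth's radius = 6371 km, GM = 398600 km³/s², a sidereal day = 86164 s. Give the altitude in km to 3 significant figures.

Required period T = 86164 / 15.6 = 5523.3 s.
From T = 2π√(a³/μ): a = (μ T²/4π²)^(1/3) = (398600 × 5523.3² / 4π²)^(1/3) = 6753 km.
Altitude h = a − R = 6753 − 6371 = 382 km.

382 km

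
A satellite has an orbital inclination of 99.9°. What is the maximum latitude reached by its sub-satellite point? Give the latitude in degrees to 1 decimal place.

80.1°

Retrograde orbit: the ground track reaches ±(180° − i) = ±(180 − 99.9) = ±80.1°.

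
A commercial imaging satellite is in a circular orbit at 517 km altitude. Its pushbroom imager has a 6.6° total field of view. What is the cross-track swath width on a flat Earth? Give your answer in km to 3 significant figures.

Half-angle = 6.6°/2 = 3.3°.
Swath width ≈ 2h·tan(θ/2) = 2 × 517 × tan(3.3°) = 59.6 km.

59.6 km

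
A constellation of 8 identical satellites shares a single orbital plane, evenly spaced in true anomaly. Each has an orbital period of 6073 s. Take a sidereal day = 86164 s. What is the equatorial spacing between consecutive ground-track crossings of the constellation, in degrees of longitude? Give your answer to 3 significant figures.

Single-satellite node shift = (6073.0/86164) × 360° = 25.37°.
With 8 satellites evenly phased, successive equator crossings are 25.37/8 = 3.172° apart.

3.17°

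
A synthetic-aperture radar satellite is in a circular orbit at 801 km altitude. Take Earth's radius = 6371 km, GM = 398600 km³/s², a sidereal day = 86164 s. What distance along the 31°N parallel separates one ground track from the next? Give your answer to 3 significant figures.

Semi-major axis a = 6371 + 801 = 7172 km. Period T = 2π√(a³/μ) = 2π√(7172³/398600) = 6044.7 s = 100.74 min.
Node shift per orbit = (6044.7/86164) × 360° = 25.26°.
Equatorial spacing = 25.26 × 111.2 km/° = 2808 km.
At 31° latitude, spacing = 2808 × cos(31°) = 2407 km.

2410 km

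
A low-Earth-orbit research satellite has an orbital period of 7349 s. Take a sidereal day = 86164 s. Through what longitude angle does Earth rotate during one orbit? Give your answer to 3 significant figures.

30.7°

During one orbit Earth rotates (7349.0 / 86164) × 360° = 30.70°.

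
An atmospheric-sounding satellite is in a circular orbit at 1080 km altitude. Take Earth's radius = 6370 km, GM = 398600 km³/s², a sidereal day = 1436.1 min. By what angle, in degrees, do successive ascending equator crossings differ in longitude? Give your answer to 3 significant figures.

Semi-major axis a = 6370 + 1080 = 7450 km. Period T = 2π√(a³/μ) = 2π√(7450³/398600) = 6399.5 s = 106.66 min.
During one orbit Earth rotates (6399.5 / 86166) × 360° = 26.74°.

26.7°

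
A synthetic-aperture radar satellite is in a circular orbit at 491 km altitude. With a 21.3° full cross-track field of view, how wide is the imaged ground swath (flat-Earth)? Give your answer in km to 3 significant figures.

Half-angle = 21.3°/2 = 10.65°.
Swath width ≈ 2h·tan(θ/2) = 2 × 491 × tan(10.65°) = 184.7 km.

185 km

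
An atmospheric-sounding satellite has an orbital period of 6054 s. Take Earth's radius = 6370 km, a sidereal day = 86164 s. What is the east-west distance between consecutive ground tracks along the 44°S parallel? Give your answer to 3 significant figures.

2020 km

Node shift per orbit = (6054.0/86164) × 360° = 25.29°.
Equatorial spacing = 25.29 × 111.2 km/° = 2812 km.
At 44° latitude, spacing = 2812 × cos(44°) = 2023 km.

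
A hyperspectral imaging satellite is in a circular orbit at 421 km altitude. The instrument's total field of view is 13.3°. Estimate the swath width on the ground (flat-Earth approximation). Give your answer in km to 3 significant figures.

98.2 km

Half-angle = 13.3°/2 = 6.65°.
Swath width ≈ 2h·tan(θ/2) = 2 × 421 × tan(6.65°) = 98.2 km.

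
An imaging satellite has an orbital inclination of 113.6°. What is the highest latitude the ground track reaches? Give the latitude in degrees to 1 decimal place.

66.4°

Retrograde orbit: the ground track reaches ±(180° − i) = ±(180 − 113.6) = ±66.4°.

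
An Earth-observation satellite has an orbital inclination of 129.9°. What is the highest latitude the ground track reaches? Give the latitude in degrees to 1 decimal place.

50.1°

Retrograde orbit: the ground track reaches ±(180° − i) = ±(180 − 129.9) = ±50.1°.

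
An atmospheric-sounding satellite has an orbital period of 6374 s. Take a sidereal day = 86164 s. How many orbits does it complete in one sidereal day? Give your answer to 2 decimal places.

13.52

Orbits per sidereal day = 86164 / 6374.0 = 13.518.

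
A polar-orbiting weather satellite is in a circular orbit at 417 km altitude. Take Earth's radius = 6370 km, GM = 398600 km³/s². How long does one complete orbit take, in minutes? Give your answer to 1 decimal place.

Semi-major axis a = 6370 + 417 = 6787 km. Period T = 2π√(a³/μ) = 2π√(6787³/398600) = 5564.5 s = 92.74 min.

92.7 min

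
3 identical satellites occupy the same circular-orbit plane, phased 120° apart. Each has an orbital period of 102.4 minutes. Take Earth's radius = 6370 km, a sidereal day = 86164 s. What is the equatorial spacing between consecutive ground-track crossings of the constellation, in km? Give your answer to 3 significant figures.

T = 102.4 min = 6144.0 s.
Single-satellite node shift = (6144.0/86164) × 360° = 25.67°.
With 3 satellites evenly phased, successive equator crossings are 25.67/3 = 8.557° apart.
That is 8.557 × 111.2 = 951 km at the equator.

951 km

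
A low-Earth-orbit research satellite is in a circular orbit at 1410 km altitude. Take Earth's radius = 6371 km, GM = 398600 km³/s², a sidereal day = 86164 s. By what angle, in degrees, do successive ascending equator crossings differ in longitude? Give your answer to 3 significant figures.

Semi-major axis a = 6371 + 1410 = 7781 km. Period T = 2π√(a³/μ) = 2π√(7781³/398600) = 6830.7 s = 113.84 min.
During one orbit Earth rotates (6830.7 / 86164) × 360° = 28.54°.

28.5°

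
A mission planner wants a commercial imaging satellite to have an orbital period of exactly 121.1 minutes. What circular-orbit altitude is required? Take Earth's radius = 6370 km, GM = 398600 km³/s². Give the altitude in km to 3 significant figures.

1740 km

T = 121.1 min = 7266.0 s.
From T = 2π√(a³/μ): a = (μ T²/4π²)^(1/3) = (398600 × 7266.0² / 4π²)^(1/3) = 8108 km.
Altitude h = a − R = 8108 − 6370 = 1738 km.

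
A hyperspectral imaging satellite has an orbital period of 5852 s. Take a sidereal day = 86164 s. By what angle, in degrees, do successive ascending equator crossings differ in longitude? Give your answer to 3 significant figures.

During one orbit Earth rotates (5852.0 / 86164) × 360° = 24.45°.

24.5°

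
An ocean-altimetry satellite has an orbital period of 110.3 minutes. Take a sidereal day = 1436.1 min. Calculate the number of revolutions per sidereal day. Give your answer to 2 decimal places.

T = 110.3 min = 6618.0 s.
Orbits per sidereal day = 86166 / 6618.0 = 13.020.

13.02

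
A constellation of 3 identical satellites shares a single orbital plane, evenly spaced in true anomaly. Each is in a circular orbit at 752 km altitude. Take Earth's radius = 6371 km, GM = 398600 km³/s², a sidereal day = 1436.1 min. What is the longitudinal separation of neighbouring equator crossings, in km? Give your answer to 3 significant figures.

926 km

Semi-major axis a = 6371 + 752 = 7123 km. Period T = 2π√(a³/μ) = 2π√(7123³/398600) = 5982.8 s = 99.71 min.
Single-satellite node shift = (5982.8/86166) × 360° = 25.00°.
With 3 satellites evenly phased, successive equator crossings are 25.00/3 = 8.332° apart.
That is 8.332 × 111.2 = 926 km at the equator.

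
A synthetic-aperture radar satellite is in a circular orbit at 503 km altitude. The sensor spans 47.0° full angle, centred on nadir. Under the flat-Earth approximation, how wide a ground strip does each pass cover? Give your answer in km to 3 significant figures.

Half-angle = 47.0°/2 = 23.5°.
Swath width ≈ 2h·tan(θ/2) = 2 × 503 × tan(23.5°) = 437.4 km.

437 km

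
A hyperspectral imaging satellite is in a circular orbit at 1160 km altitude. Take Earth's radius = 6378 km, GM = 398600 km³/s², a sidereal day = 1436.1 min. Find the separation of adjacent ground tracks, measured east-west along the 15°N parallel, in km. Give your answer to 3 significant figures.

2930 km

Semi-major axis a = 6378 + 1160 = 7538 km. Period T = 2π√(a³/μ) = 2π√(7538³/398600) = 6513.2 s = 108.55 min.
Node shift per orbit = (6513.2/86166) × 360° = 27.21°.
Equatorial spacing = 27.21 × 111.3 km/° = 3029 km.
At 15° latitude, spacing = 3029 × cos(15°) = 2926 km.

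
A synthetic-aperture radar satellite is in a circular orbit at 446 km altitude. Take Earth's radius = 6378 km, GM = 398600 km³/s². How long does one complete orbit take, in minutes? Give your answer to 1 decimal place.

93.5 min

Semi-major axis a = 6378 + 446 = 6824 km. Period T = 2π√(a³/μ) = 2π√(6824³/398600) = 5610.1 s = 93.50 min.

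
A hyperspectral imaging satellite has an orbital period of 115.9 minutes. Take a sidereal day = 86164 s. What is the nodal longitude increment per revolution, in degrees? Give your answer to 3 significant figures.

T = 115.9 min = 6954.0 s.
During one orbit Earth rotates (6954.0 / 86164) × 360° = 29.05°.

29.1°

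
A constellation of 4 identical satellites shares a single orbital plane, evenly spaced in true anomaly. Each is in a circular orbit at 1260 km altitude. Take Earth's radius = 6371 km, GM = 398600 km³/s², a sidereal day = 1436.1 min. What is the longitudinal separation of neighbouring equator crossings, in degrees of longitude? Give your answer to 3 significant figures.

Semi-major axis a = 6371 + 1260 = 7631 km. Period T = 2π√(a³/μ) = 2π√(7631³/398600) = 6634.1 s = 110.57 min.
Single-satellite node shift = (6634.1/86166) × 360° = 27.72°.
With 4 satellites evenly phased, successive equator crossings are 27.72/4 = 6.929° apart.

6.93°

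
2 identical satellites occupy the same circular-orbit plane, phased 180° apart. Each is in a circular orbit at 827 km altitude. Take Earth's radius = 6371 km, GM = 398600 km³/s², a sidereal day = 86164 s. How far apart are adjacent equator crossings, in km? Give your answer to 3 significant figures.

1410 km

Semi-major axis a = 6371 + 827 = 7198 km. Period T = 2π√(a³/μ) = 2π√(7198³/398600) = 6077.6 s = 101.29 min.
Single-satellite node shift = (6077.6/86164) × 360° = 25.39°.
With 2 satellites evenly phased, successive equator crossings are 25.39/2 = 12.696° apart.
That is 12.696 × 111.2 = 1412 km at the equator.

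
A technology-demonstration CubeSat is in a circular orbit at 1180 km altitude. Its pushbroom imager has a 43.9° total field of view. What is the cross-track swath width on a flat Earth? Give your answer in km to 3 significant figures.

951 km

Half-angle = 43.9°/2 = 21.95°.
Swath width ≈ 2h·tan(θ/2) = 2 × 1180 × tan(21.95°) = 951.1 km.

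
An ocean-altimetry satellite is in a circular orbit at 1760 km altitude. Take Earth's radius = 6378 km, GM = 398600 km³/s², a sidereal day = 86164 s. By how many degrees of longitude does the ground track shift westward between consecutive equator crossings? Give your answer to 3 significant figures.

Semi-major axis a = 6378 + 1760 = 8138 km. Period T = 2π√(a³/μ) = 2π√(8138³/398600) = 7306.1 s = 121.77 min.
During one orbit Earth rotates (7306.1 / 86164) × 360° = 30.53°.

30.5°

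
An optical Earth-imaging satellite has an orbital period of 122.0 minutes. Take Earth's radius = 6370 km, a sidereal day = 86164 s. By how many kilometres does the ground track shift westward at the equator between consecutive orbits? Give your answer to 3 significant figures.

3400 km

T = 122.0 min = 7320.0 s.
During one orbit Earth rotates (7320.0 / 86164) × 360° = 30.58°.
At the equator that is 30.58° × (2π·6370/360) km/° = 30.58 × 111.2 = 3400 km.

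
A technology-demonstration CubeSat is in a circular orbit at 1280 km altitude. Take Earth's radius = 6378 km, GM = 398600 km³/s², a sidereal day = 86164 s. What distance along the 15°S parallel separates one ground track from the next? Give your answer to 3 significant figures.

Semi-major axis a = 6378 + 1280 = 7658 km. Period T = 2π√(a³/μ) = 2π√(7658³/398600) = 6669.4 s = 111.16 min.
Node shift per orbit = (6669.4/86164) × 360° = 27.87°.
Equatorial spacing = 27.87 × 111.3 km/° = 3102 km.
At 15° latitude, spacing = 3102 × cos(15°) = 2996 km.

3000 km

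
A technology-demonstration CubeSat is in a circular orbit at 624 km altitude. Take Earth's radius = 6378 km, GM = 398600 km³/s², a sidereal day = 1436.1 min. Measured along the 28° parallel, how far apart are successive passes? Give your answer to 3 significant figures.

2390 km

Semi-major axis a = 6378 + 624 = 7002 km. Period T = 2π√(a³/μ) = 2π√(7002³/398600) = 5831.0 s = 97.18 min.
Node shift per orbit = (5831.0/86166) × 360° = 24.36°.
Equatorial spacing = 24.36 × 111.3 km/° = 2712 km.
At 28° latitude, spacing = 2712 × cos(28°) = 2394 km.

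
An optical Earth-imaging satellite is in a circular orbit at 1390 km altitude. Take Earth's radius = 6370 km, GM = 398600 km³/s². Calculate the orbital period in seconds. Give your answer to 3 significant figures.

6800 seconds

Semi-major axis a = 6370 + 1390 = 7760 km. Period T = 2π√(a³/μ) = 2π√(7760³/398600) = 6803.1 s = 113.38 min.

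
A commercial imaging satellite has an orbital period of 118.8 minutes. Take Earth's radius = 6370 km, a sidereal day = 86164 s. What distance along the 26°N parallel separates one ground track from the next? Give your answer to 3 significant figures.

2980 km

T = 118.8 min = 7128.0 s.
Node shift per orbit = (7128.0/86164) × 360° = 29.78°.
Equatorial spacing = 29.78 × 111.2 km/° = 3311 km.
At 26° latitude, spacing = 3311 × cos(26°) = 2976 km.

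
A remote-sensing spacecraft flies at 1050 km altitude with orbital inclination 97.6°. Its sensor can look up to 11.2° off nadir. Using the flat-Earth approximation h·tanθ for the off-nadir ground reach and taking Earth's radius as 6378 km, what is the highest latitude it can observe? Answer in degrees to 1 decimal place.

Retrograde orbit: the ground track reaches ±(180° − i) = ±(180 − 97.6) = ±82.4°.
Sensor half-swath on the ground ≈ 1050·tan(11.2°) = 208 km = 1.87° of latitude.
Maximum observable latitude ≈ 82.4 + 1.87 = 84.3°.

84.3°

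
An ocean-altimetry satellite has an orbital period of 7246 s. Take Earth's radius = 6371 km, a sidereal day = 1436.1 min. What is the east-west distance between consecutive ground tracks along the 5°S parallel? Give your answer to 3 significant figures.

Node shift per orbit = (7246.0/86166) × 360° = 30.27°.
Equatorial spacing = 30.27 × 111.2 km/° = 3366 km.
At 5° latitude, spacing = 3366 × cos(5°) = 3353 km.

3350 km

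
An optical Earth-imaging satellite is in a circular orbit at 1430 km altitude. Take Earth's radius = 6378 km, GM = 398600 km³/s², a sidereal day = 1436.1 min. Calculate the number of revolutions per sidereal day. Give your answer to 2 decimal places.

12.55

Semi-major axis a = 6378 + 1430 = 7808 km. Period T = 2π√(a³/μ) = 2π√(7808³/398600) = 6866.3 s = 114.44 min.
Orbits per sidereal day = 86166 / 6866.3 = 12.549.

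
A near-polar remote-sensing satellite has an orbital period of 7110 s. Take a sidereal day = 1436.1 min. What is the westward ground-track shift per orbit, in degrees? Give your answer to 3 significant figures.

During one orbit Earth rotates (7110.0 / 86166) × 360° = 29.71°.

29.7°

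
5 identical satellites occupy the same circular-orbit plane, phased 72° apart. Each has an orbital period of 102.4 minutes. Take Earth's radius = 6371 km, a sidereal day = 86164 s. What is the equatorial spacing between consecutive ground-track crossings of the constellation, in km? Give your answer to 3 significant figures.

T = 102.4 min = 6144.0 s.
Single-satellite node shift = (6144.0/86164) × 360° = 25.67°.
With 5 satellites evenly phased, successive equator crossings are 25.67/5 = 5.134° apart.
That is 5.134 × 111.2 = 571 km at the equator.

571 km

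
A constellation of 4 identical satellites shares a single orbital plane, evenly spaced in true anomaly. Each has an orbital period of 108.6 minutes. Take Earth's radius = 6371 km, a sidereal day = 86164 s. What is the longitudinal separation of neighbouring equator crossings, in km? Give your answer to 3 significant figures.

757 km

T = 108.6 min = 6516.0 s.
Single-satellite node shift = (6516.0/86164) × 360° = 27.22°.
With 4 satellites evenly phased, successive equator crossings are 27.22/4 = 6.806° apart.
That is 6.806 × 111.2 = 757 km at the equator.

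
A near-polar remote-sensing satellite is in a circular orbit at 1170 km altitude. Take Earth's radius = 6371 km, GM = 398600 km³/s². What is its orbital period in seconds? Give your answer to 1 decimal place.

6517.1 seconds

Semi-major axis a = 6371 + 1170 = 7541 km. Period T = 2π√(a³/μ) = 2π√(7541³/398600) = 6517.1 s = 108.62 min.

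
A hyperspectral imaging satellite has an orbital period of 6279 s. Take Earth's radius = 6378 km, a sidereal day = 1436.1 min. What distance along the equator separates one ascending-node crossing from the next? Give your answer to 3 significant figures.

2920 km

During one orbit Earth rotates (6279.0 / 86166) × 360° = 26.23°.
At the equator that is 26.23° × (2π·6378/360) km/° = 26.23 × 111.3 = 2920 km.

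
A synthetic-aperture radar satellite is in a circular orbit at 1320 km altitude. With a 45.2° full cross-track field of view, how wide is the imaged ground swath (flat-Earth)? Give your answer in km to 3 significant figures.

1100 km

Half-angle = 45.2°/2 = 22.6°.
Swath width ≈ 2h·tan(θ/2) = 2 × 1320 × tan(22.6°) = 1098.9 km.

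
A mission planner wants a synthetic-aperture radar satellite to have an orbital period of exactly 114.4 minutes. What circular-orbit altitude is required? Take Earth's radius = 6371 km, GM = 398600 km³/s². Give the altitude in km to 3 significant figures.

1440 km

T = 114.4 min = 6864.0 s.
From T = 2π√(a³/μ): a = (μ T²/4π²)^(1/3) = (398600 × 6864.0² / 4π²)^(1/3) = 7806 km.
Altitude h = a − R = 7806 − 6371 = 1435 km.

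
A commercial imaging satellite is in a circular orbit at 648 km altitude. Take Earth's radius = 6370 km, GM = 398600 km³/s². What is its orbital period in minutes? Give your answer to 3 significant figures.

Semi-major axis a = 6370 + 648 = 7018 km. Period T = 2π√(a³/μ) = 2π√(7018³/398600) = 5851.0 s = 97.52 min.

97.5 min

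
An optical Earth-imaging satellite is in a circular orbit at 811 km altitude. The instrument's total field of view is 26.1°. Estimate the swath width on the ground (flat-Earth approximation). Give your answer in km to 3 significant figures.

376 km

Half-angle = 26.1°/2 = 13.05°.
Swath width ≈ 2h·tan(θ/2) = 2 × 811 × tan(13.05°) = 376.0 km.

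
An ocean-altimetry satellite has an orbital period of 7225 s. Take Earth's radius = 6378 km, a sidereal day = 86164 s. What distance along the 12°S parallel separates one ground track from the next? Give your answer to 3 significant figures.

3290 km

Node shift per orbit = (7225.0/86164) × 360° = 30.19°.
Equatorial spacing = 30.19 × 111.3 km/° = 3360 km.
At 12° latitude, spacing = 3360 × cos(12°) = 3287 km.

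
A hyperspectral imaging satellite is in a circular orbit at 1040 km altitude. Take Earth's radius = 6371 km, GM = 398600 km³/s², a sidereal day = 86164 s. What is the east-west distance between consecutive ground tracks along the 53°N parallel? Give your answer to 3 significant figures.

1780 km

Semi-major axis a = 6371 + 1040 = 7411 km. Period T = 2π√(a³/μ) = 2π√(7411³/398600) = 6349.3 s = 105.82 min.
Node shift per orbit = (6349.3/86164) × 360° = 26.53°.
Equatorial spacing = 26.53 × 111.2 km/° = 2950 km.
At 53° latitude, spacing = 2950 × cos(53°) = 1775 km.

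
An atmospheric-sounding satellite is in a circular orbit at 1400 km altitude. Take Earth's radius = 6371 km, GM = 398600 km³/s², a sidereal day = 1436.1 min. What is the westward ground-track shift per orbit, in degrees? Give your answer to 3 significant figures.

Semi-major axis a = 6371 + 1400 = 7771 km. Period T = 2π√(a³/μ) = 2π√(7771³/398600) = 6817.5 s = 113.63 min.
During one orbit Earth rotates (6817.5 / 86166) × 360° = 28.48°.

28.5°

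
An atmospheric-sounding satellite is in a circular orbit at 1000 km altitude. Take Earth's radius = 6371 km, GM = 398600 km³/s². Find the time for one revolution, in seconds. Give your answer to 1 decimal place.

6298.0 seconds

Semi-major axis a = 6371 + 1000 = 7371 km. Period T = 2π√(a³/μ) = 2π√(7371³/398600) = 6298.0 s = 104.97 min.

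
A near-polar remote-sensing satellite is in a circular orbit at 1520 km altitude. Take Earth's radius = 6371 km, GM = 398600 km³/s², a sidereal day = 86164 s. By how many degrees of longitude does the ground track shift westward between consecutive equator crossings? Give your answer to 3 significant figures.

Semi-major axis a = 6371 + 1520 = 7891 km. Period T = 2π√(a³/μ) = 2π√(7891³/398600) = 6976.0 s = 116.27 min.
During one orbit Earth rotates (6976.0 / 86164) × 360° = 29.15°.

29.1°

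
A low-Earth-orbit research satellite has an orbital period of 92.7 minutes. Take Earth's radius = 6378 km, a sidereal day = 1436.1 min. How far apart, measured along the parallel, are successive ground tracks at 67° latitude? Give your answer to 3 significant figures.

T = 92.7 min = 5562.0 s.
Node shift per orbit = (5562.0/86166) × 360° = 23.24°.
Equatorial spacing = 23.24 × 111.3 km/° = 2587 km.
At 67° latitude, spacing = 2587 × cos(67°) = 1011 km.

1010 km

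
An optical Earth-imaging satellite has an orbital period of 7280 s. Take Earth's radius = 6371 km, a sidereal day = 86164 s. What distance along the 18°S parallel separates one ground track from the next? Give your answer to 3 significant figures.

3220 km

Node shift per orbit = (7280.0/86164) × 360° = 30.42°.
Equatorial spacing = 30.42 × 111.2 km/° = 3382 km.
At 18° latitude, spacing = 3382 × cos(18°) = 3217 km.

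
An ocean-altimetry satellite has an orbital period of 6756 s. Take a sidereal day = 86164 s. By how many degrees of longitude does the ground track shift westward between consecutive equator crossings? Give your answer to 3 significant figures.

28.2°

During one orbit Earth rotates (6756.0 / 86164) × 360° = 28.23°.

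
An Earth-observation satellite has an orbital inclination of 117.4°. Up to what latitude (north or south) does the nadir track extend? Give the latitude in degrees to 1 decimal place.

62.6°

Retrograde orbit: the ground track reaches ±(180° − i) = ±(180 − 117.4) = ±62.6°.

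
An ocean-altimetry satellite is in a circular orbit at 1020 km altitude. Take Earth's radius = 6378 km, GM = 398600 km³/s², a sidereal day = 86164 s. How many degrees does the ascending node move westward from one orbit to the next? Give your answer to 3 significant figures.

26.5°

Semi-major axis a = 6378 + 1020 = 7398 km. Period T = 2π√(a³/μ) = 2π√(7398³/398600) = 6332.6 s = 105.54 min.
During one orbit Earth rotates (6332.6 / 86164) × 360° = 26.46°.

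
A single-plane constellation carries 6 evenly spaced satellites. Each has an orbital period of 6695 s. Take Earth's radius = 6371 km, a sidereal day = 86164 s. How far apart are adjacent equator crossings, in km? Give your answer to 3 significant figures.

Single-satellite node shift = (6695.0/86164) × 360° = 27.97°.
With 6 satellites evenly phased, successive equator crossings are 27.97/6 = 4.662° apart.
That is 4.662 × 111.2 = 518 km at the equator.

518 km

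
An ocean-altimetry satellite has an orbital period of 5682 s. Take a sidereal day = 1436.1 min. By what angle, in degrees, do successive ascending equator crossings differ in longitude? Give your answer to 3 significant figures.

During one orbit Earth rotates (5682.0 / 86166) × 360° = 23.74°.

23.7°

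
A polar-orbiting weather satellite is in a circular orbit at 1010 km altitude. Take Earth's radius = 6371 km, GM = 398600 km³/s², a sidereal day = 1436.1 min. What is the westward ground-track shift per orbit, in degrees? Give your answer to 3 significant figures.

26.4°

Semi-major axis a = 6371 + 1010 = 7381 km. Period T = 2π√(a³/μ) = 2π√(7381³/398600) = 6310.8 s = 105.18 min.
During one orbit Earth rotates (6310.8 / 86166) × 360° = 26.37°.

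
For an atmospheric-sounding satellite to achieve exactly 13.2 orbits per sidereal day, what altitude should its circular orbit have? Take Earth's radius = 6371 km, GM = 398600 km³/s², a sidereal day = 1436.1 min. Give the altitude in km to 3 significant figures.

1180 km

Required period T = 86166 / 13.2 = 6527.7 s.
From T = 2π√(a³/μ): a = (μ T²/4π²)^(1/3) = (398600 × 6527.7² / 4π²)^(1/3) = 7549 km.
Altitude h = a − R = 7549 − 6371 = 1178 km.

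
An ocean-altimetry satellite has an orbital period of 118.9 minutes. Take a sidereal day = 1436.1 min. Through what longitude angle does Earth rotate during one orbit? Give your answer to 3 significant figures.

T = 118.9 min = 7134.0 s.
During one orbit Earth rotates (7134.0 / 86166) × 360° = 29.81°.

29.8°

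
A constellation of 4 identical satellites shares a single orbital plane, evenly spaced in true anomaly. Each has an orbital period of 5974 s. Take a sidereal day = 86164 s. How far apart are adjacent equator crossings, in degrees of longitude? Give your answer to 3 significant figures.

6.24°

Single-satellite node shift = (5974.0/86164) × 360° = 24.96°.
With 4 satellites evenly phased, successive equator crossings are 24.96/4 = 6.240° apart.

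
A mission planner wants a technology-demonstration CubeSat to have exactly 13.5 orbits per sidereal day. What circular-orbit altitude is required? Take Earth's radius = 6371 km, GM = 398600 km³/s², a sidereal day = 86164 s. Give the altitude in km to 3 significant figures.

1070 km

Required period T = 86164 / 13.5 = 6382.5 s.
From T = 2π√(a³/μ): a = (μ T²/4π²)^(1/3) = (398600 × 6382.5² / 4π²)^(1/3) = 7437 km.
Altitude h = a − R = 7437 − 6371 = 1066 km.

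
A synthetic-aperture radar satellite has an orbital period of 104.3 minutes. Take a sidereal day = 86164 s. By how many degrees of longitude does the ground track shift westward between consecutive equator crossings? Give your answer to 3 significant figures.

26.1°

T = 104.3 min = 6258.0 s.
During one orbit Earth rotates (6258.0 / 86164) × 360° = 26.15°.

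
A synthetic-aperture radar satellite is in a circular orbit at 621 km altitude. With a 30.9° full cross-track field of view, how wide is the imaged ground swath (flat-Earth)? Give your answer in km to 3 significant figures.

Half-angle = 30.9°/2 = 15.45°.
Swath width ≈ 2h·tan(θ/2) = 2 × 621 × tan(15.45°) = 343.3 km.

343 km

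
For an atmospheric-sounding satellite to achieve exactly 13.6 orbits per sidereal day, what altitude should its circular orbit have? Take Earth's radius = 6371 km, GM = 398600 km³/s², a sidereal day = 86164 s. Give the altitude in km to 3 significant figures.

Required period T = 86164 / 13.6 = 6335.6 s.
From T = 2π√(a³/μ): a = (μ T²/4π²)^(1/3) = (398600 × 6335.6² / 4π²)^(1/3) = 7400 km.
Altitude h = a − R = 7400 − 6371 = 1029 km.

1030 km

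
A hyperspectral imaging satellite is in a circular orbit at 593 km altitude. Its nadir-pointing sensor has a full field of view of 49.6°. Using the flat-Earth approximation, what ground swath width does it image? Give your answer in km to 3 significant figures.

548 km

Half-angle = 49.6°/2 = 24.8°.
Swath width ≈ 2h·tan(θ/2) = 2 × 593 × tan(24.8°) = 548.0 km.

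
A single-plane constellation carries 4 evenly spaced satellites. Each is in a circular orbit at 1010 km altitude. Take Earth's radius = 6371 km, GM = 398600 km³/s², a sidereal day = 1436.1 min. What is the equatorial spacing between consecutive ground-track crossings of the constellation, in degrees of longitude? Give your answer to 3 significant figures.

Semi-major axis a = 6371 + 1010 = 7381 km. Period T = 2π√(a³/μ) = 2π√(7381³/398600) = 6310.8 s = 105.18 min.
Single-satellite node shift = (6310.8/86166) × 360° = 26.37°.
With 4 satellites evenly phased, successive equator crossings are 26.37/4 = 6.592° apart.

6.59°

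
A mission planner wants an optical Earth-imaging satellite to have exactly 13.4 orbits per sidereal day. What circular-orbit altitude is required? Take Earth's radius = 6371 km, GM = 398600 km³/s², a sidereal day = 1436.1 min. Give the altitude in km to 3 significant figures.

Required period T = 86166 / 13.4 = 6430.3 s.
From T = 2π√(a³/μ): a = (μ T²/4π²)^(1/3) = (398600 × 6430.3² / 4π²)^(1/3) = 7474 km.
Altitude h = a − R = 7474 − 6371 = 1103 km.

1100 km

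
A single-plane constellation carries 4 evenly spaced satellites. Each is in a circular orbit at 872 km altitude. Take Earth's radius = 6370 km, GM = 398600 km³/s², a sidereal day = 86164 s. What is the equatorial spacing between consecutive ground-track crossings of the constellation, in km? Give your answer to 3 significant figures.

Semi-major axis a = 6370 + 872 = 7242 km. Period T = 2π√(a³/μ) = 2π√(7242³/398600) = 6133.4 s = 102.22 min.
Single-satellite node shift = (6133.4/86164) × 360° = 25.63°.
With 4 satellites evenly phased, successive equator crossings are 25.63/4 = 6.406° apart.
That is 6.406 × 111.2 = 712 km at the equator.

712 km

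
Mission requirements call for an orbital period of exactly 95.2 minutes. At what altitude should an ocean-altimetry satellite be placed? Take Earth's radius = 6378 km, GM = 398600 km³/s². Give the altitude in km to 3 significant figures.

528 km

T = 95.2 min = 5712.0 s.
From T = 2π√(a³/μ): a = (μ T²/4π²)^(1/3) = (398600 × 5712.0² / 4π²)^(1/3) = 6906 km.
Altitude h = a − R = 6906 − 6378 = 528 km.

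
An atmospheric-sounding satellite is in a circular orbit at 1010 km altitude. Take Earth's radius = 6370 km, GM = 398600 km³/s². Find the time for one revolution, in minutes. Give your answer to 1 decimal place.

Semi-major axis a = 6370 + 1010 = 7380 km. Period T = 2π√(a³/μ) = 2π√(7380³/398600) = 6309.5 s = 105.16 min.

105.2 min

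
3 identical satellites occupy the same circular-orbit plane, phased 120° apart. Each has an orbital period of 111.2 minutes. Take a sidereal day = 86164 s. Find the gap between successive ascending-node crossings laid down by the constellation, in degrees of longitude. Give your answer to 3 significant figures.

9.29°

T = 111.2 min = 6672.0 s.
Single-satellite node shift = (6672.0/86164) × 360° = 27.88°.
With 3 satellites evenly phased, successive equator crossings are 27.88/3 = 9.292° apart.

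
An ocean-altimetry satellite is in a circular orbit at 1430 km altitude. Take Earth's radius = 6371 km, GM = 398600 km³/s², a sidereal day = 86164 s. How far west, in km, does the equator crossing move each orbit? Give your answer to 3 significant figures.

3190 km

Semi-major axis a = 6371 + 1430 = 7801 km. Period T = 2π√(a³/μ) = 2π√(7801³/398600) = 6857.0 s = 114.28 min.
During one orbit Earth rotates (6857.0 / 86164) × 360° = 28.65°.
At the equator that is 28.65° × (2π·6371/360) km/° = 28.65 × 111.2 = 3186 km.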